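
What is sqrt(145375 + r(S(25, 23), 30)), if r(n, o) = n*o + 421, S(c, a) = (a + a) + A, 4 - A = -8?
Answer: 4*sqrt(9221) ≈ 384.10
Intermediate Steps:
A = 12 (A = 4 - 1*(-8) = 4 + 8 = 12)
S(c, a) = 12 + 2*a (S(c, a) = (a + a) + 12 = 2*a + 12 = 12 + 2*a)
r(n, o) = 421 + n*o
sqrt(145375 + r(S(25, 23), 30)) = sqrt(145375 + (421 + (12 + 2*23)*30)) = sqrt(145375 + (421 + (12 + 46)*30)) = sqrt(145375 + (421 + 58*30)) = sqrt(145375 + (421 + 1740)) = sqrt(145375 + 2161) = sqrt(147536) = 4*sqrt(9221)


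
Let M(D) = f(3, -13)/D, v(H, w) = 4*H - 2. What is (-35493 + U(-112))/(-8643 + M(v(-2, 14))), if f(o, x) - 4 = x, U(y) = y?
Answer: 356050/86421 ≈ 4.1199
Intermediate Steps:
v(H, w) = -2 + 4*H
f(o, x) = 4 + x
M(D) = -9/D (M(D) = (4 - 13)/D = -9/D)
(-35493 + U(-112))/(-8643 + M(v(-2, 14))) = (-35493 - 112)/(-8643 - 9/(-2 + 4*(-2))) = -35605/(-8643 - 9/(-2 - 8)) = -35605/(-8643 - 9/(-10)) = -35605/(-8643 - 9*(-1/10)) = -35605/(-8643 + 9/10) = -35605/(-86421/10) = -35605*(-10/86421) = 356050/86421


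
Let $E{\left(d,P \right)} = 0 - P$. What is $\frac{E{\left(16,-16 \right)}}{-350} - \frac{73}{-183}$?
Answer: $\frac{11311}{32025} \approx 0.35319$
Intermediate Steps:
$E{\left(d,P \right)} = - P$
$\frac{E{\left(16,-16 \right)}}{-350} - \frac{73}{-183} = \frac{\left(-1\right) \left(-16\right)}{-350} - \frac{73}{-183} = 16 \left(- \frac{1}{350}\right) - - \frac{73}{183} = - \frac{8}{175} + \frac{73}{183} = \frac{11311}{32025}$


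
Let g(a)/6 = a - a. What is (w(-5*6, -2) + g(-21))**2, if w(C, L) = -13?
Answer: 169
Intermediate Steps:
g(a) = 0 (g(a) = 6*(a - a) = 6*0 = 0)
(w(-5*6, -2) + g(-21))**2 = (-13 + 0)**2 = (-13)**2 = 169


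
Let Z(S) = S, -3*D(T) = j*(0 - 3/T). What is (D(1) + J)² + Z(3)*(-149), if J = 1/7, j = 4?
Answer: -21062/49 ≈ -429.84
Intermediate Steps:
D(T) = 4/T (D(T) = -4*(0 - 3/T)/3 = -4*(-3/T)/3 = -(-4)/T = 4/T)
J = ⅐ ≈ 0.14286
(D(1) + J)² + Z(3)*(-149) = (4/1 + ⅐)² + 3*(-149) = (4*1 + ⅐)² - 447 = (4 + ⅐)² - 447 = (29/7)² - 447 = 841/49 - 447 = -21062/49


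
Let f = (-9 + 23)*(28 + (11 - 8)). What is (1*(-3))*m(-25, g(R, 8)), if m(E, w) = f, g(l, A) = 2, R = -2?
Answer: -1302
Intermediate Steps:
f = 434 (f = 14*(28 + 3) = 14*31 = 434)
m(E, w) = 434
(1*(-3))*m(-25, g(R, 8)) = (1*(-3))*434 = -3*434 = -1302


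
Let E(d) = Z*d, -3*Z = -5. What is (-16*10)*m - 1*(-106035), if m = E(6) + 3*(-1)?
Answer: 104915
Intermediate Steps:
Z = 5/3 (Z = -⅓*(-5) = 5/3 ≈ 1.6667)
E(d) = 5*d/3
m = 7 (m = (5/3)*6 + 3*(-1) = 10 - 3 = 7)
(-16*10)*m - 1*(-106035) = -16*10*7 - 1*(-106035) = -160*7 + 106035 = -1120 + 106035 = 104915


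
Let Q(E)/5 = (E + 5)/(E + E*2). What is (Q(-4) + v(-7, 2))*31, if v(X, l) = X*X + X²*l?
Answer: 54529/12 ≈ 4544.1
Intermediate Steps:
v(X, l) = X² + l*X²
Q(E) = 5*(5 + E)/(3*E) (Q(E) = 5*((E + 5)/(E + E*2)) = 5*((5 + E)/(E + 2*E)) = 5*((5 + E)/((3*E))) = 5*((5 + E)*(1/(3*E))) = 5*((5 + E)/(3*E)) = 5*(5 + E)/(3*E))
(Q(-4) + v(-7, 2))*31 = ((5/3)*(5 - 4)/(-4) + (-7)²*(1 + 2))*31 = ((5/3)*(-¼)*1 + 49*3)*31 = (-5/12 + 147)*31 = (1759/12)*31 = 54529/12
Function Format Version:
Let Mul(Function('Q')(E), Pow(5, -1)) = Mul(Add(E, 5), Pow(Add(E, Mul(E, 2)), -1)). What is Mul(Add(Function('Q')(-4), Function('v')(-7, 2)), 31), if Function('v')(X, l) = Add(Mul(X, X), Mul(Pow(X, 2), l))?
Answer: Rational(54529, 12) ≈ 4544.1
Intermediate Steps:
Function('v')(X, l) = Add(Pow(X, 2), Mul(l, Pow(X, 2)))
Function('Q')(E) = Mul(Rational(5, 3), Pow(E, -1), Add(5, E)) (Function('Q')(E) = Mul(5, Mul(Add(E, 5), Pow(Add(E, Mul(E, 2)), -1))) = Mul(5, Mul(Add(5, E), Pow(Add(E, Mul(2, E)), -1))) = Mul(5, Mul(Add(5, E), Pow(Mul(3, E), -1))) = Mul(5, Mul(Add(5, E), Mul(Rational(1, 3), Pow(E, -1)))) = Mul(5, Mul(Rational(1, 3), Pow(E, -1), Add(5, E))) = Mul(Rational(5, 3), Pow(E, -1), Add(5, E)))
Mul(Add(Function('Q')(-4), Function('v')(-7, 2)), 31) = Mul(Add(Mul(Rational(5, 3), Pow(-4, -1), Add(5, -4)), Mul(Pow(-7, 2), Add(1, 2))), 31) = Mul(Add(Mul(Rational(5, 3), Rational(-1, 4), 1), Mul(49, 3)), 31) = Mul(Add(Rational(-5, 12), 147), 31) = Mul(Rational(1759, 12), 31) = Rational(54529, 12)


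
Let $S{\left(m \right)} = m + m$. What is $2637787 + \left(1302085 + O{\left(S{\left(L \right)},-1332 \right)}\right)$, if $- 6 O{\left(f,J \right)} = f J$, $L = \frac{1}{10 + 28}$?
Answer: $\frac{74857790}{19} \approx 3.9399 \cdot 10^{6}$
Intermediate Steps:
$L = \frac{1}{38} \approx 0.026316$
$S{\left(m \right)} = 2 m$
$O{\left(f,J \right)} = - \frac{J f}{6}$ ($O{\left(f,J \right)} = - \frac{f J}{6} = - \frac{J f}{6}$)
$2637787 + \left(1302085 + O{\left(S{\left(L \right)},-1332 \right)}\right) = 2637787 + \left(1302085 - - 222 \cdot 2 \cdot \frac{1}{38}\right) = 2637787 + \left(1302085 - \left(-222\right) \frac{1}{19}\right) = 2637787 + \left(1302085 + \frac{222}{19}\right) = 2637787 + \frac{24739837}{19} = \frac{74857790}{19}$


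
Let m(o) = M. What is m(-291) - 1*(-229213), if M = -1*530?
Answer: 228683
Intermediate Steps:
M = -530
m(o) = -530
m(-291) - 1*(-229213) = -530 - 1*(-229213) = -530 + 229213 = 228683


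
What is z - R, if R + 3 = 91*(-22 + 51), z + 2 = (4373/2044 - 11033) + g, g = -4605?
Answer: -37351771/2044 ≈ -18274.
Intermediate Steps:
z = -31963787/2044 (z = -2 + ((4373/2044 - 11033) - 4605) = -2 + (-22547079/2044 - 4605) = -2 - 31959699/2044 = -31963787/2044 ≈ -15638.)
R = 2636 (R = -3 + 91*(-22 + 51) = -3 + 91*29 = -3 + 2639 = 2636)
z - R = -31963787/2044 - 1*2636 = -31963787/2044 - 2636 = -37351771/2044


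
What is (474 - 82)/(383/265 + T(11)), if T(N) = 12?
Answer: 14840/509 ≈ 29.155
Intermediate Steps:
(474 - 82)/(383/265 + T(11)) = (474 - 82)/(383/265 + 12) = 392/(383*(1/265) + 12) = 392/(383/265 + 12) = 392/(3563/265) = 392*(265/3563) = 14840/509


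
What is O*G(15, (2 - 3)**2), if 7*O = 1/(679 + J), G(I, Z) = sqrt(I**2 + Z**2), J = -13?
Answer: sqrt(226)/4662 ≈ 0.0032246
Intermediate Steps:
O = 1/4662 (O = 1/(7*(679 - 13)) = (1/7)/666 = (1/7)*(1/666) = 1/4662 ≈ 0.00021450)
O*G(15, (2 - 3)**2) = sqrt(15**2 + ((2 - 3)**2)**2)/4662 = sqrt(225 + ((-1)**2)**2)/4662 = sqrt(225 + 1**2)/4662 = sqrt(225 + 1)/4662 = sqrt(226)/4662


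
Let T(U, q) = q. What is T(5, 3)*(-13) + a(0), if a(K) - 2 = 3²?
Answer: -28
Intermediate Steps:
a(K) = 11 (a(K) = 2 + 3² = 2 + 9 = 11)
T(5, 3)*(-13) + a(0) = 3*(-13) + 11 = -39 + 11 = -28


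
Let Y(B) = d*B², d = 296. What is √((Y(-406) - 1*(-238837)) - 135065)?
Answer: 2*√12223807 ≈ 6992.5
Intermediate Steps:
Y(B) = 296*B²
√((Y(-406) - 1*(-238837)) - 135065) = √((296*(-406)² - 1*(-238837)) - 135065) = √((296*164836 + 238837) - 135065) = √((48791456 + 238837) - 135065) = √(49030293 - 135065) = √48895228 = 2*√12223807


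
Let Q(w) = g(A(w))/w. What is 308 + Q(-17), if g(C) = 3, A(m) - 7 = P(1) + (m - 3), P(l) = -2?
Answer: 5233/17 ≈ 307.82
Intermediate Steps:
A(m) = 2 + m (A(m) = 7 + (-2 + (m - 3)) = 7 + (-2 + (-3 + m)) = 7 + (-5 + m) = 2 + m)
Q(w) = 3/w
308 + Q(-17) = 308 + 3/(-17) = 308 + 3*(-1/17) = 308 - 3/17 = 5233/17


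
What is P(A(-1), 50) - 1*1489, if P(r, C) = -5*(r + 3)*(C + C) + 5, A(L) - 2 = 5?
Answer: -6484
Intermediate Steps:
A(L) = 7 (A(L) = 2 + 5 = 7)
P(r, C) = 5 - 10*C*(3 + r) (P(r, C) = -5*(3 + r)*2*C + 5 = -10*C*(3 + r) + 5 = 5 - 10*C*(3 + r))
P(A(-1), 50) - 1*1489 = (5 - 30*50 - 10*50*7) - 1*1489 = (5 - 1500 - 3500) - 1489 = -4995 - 1489 = -6484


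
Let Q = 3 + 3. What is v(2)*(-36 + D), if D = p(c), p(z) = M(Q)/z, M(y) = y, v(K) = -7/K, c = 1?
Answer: 105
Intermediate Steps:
Q = 6
p(z) = 6/z
D = 6 (D = 6/1 = 6*1 = 6)
v(2)*(-36 + D) = (-7/2)*(-36 + 6) = -7*½*(-30) = -7/2*(-30) = 105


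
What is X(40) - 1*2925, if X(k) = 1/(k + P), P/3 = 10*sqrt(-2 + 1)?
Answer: -365623/125 - 3*I/250 ≈ -2925.0 - 0.012*I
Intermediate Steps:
P = 30*I (P = 3*(10*sqrt(-2 + 1)) = 3*(10*sqrt(-1)) = 3*(10*I) = 30*I ≈ 30.0*I)
X(k) = 1/(k + 30*I)
X(40) - 1*2925 = 1/(40 + 30*I) - 1*2925 = (40 - 30*I)/2500 - 2925 = -2925 + (40 - 30*I)/2500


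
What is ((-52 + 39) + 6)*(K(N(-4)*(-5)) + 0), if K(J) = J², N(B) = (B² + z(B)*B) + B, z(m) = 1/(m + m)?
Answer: -109375/4 ≈ -27344.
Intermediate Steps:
z(m) = 1/(2*m)
N(B) = ½ + B + B² (N(B) = (B² + (1/(2*B))*B) + B = (B² + ½) + B = (½ + B²) + B = ½ + B + B²)
((-52 + 39) + 6)*(K(N(-4)*(-5)) + 0) = ((-52 + 39) + 6)*(((½ - 4 + (-4)²)*(-5))² + 0) = (-13 + 6)*(((½ - 4 + 16)*(-5))² + 0) = -7*(((25/2)*(-5))² + 0) = -7*((-125/2)² + 0) = -7*(15625/4 + 0) = -7*15625/4 = -109375/4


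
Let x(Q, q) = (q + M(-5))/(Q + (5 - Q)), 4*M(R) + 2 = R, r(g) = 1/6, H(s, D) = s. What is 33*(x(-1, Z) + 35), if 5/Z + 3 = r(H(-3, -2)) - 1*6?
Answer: 1208097/1060 ≈ 1139.7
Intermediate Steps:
r(g) = ⅙
M(R) = -½ + R/4
Z = -30/53 (Z = 5/(-3 + (⅙ - 1*6)) = 5/(-3 + (⅙ - 6)) = 5/(-3 - 35/6) = 5/(-53/6) = 5*(-6/53) = -30/53 ≈ -0.56604)
x(Q, q) = -7/20 + q/5 (x(Q, q) = (q + (-½ + (¼)*(-5)))/(Q + (5 - Q)) = (q + (-½ - 5/4))/5 = (q - 7/4)*(⅕) = (-7/4 + q)*(⅕) = -7/20 + q/5)
33*(x(-1, Z) + 35) = 33*((-7/20 + (⅕)*(-30/53)) + 35) = 33*((-7/20 - 6/53) + 35) = 33*(-491/1060 + 35) = 33*(36609/1060) = 1208097/1060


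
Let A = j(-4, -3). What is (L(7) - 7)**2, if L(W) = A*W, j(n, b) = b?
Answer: 784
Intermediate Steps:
A = -3
L(W) = -3*W
(L(7) - 7)**2 = (-3*7 - 7)**2 = (-21 - 7)**2 = (-28)**2 = 784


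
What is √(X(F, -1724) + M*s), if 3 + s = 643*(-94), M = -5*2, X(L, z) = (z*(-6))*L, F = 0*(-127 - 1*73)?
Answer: 5*√24178 ≈ 777.46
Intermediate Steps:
F = 0 (F = 0*(-127 - 73) = 0*(-200) = 0)
X(L, z) = -6*L*z (X(L, z) = (-6*z)*L = -6*L*z)
M = -10
s = -60445 (s = -3 + 643*(-94) = -3 - 60442 = -60445)
√(X(F, -1724) + M*s) = √(-6*0*(-1724) - 10*(-60445)) = √(0 + 604450) = √604450 = 5*√24178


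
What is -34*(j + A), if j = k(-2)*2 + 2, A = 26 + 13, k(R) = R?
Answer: -1258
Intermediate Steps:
A = 39
j = -2 (j = -2*2 + 2 = -4 + 2 = -2)
-34*(j + A) = -34*(-2 + 39) = -34*37 = -1258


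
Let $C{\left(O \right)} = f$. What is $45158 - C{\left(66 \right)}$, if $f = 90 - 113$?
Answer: $45181$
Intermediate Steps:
$f = -23$ ($f = 90 - 113 = -23$)
$C{\left(O \right)} = -23$
$45158 - C{\left(66 \right)} = 45158 - -23 = 45158 + 23 = 45181$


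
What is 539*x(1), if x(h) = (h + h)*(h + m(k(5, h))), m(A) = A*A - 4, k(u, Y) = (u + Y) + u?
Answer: 127204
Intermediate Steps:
k(u, Y) = Y + 2*u (k(u, Y) = (Y + u) + u = Y + 2*u)
m(A) = -4 + A**2 (m(A) = A**2 - 4 = -4 + A**2)
x(h) = 2*h*(-4 + h + (10 + h)**2) (x(h) = (h + h)*(h + (-4 + (h + 2*5)**2)) = (2*h)*(h + (-4 + (h + 10)**2)) = (2*h)*(h + (-4 + (10 + h)**2)) = (2*h)*(-4 + h + (10 + h)**2) = 2*h*(-4 + h + (10 + h)**2))
539*x(1) = 539*(2*1*(-4 + 1 + (10 + 1)**2)) = 539*(2*1*(-4 + 1 + 11**2)) = 539*(2*1*(-4 + 1 + 121)) = 539*(2*1*118) = 539*236 = 127204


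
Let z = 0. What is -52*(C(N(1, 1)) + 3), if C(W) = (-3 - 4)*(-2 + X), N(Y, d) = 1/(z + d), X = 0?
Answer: -884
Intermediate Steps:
N(Y, d) = 1/d (N(Y, d) = 1/(0 + d) = 1/d)
C(W) = 14 (C(W) = (-3 - 4)*(-2 + 0) = -7*(-2) = 14)
-52*(C(N(1, 1)) + 3) = -52*(14 + 3) = -52*17 = -884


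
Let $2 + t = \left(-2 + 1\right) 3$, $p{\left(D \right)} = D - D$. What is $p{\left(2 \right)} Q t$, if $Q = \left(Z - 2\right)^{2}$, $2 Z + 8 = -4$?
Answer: $0$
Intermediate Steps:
$Z = -6$ ($Z = -4 + \frac{1}{2} \left(-4\right) = -4 - 2 = -6$)
$p{\left(D \right)} = 0$
$t = -5$ ($t = -2 + \left(-2 + 1\right) 3 = -2 - 3 = -5$)
$Q = 64$ ($Q = \left(-6 - 2\right)^{2} = \left(-8\right)^{2} = 64$)
$p{\left(2 \right)} Q t = 0 \cdot 64 \left(-5\right) = 0 \left(-5\right) = 0$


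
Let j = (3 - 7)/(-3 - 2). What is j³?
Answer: 64/125 ≈ 0.51200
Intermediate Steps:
j = ⅘ (j = -4/(-5) = -4*(-⅕) = ⅘ ≈ 0.80000)
j³ = (⅘)³ = 64/125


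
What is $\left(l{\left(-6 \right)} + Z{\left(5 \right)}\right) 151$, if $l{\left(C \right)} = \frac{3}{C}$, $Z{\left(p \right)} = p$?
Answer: $\frac{1359}{2} \approx 679.5$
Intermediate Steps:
$\left(l{\left(-6 \right)} + Z{\left(5 \right)}\right) 151 = \left(\frac{3}{-6} + 5\right) 151 = \left(3 \left(- \frac{1}{6}\right) + 5\right) 151 = \left(- \frac{1}{2} + 5\right) 151 = \frac{9}{2} \cdot 151 = \frac{1359}{2}$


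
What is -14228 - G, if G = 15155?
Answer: -29383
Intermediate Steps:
-14228 - G = -14228 - 1*15155 = -14228 - 15155 = -29383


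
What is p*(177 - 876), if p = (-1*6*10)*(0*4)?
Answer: 0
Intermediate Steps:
p = 0 (p = -6*10*0 = -60*0 = 0)
p*(177 - 876) = 0*(177 - 876) = 0*(-699) = 0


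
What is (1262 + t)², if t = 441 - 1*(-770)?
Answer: 6115729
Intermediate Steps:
t = 1211 (t = 441 + 770 = 1211)
(1262 + t)² = (1262 + 1211)² = 2473² = 6115729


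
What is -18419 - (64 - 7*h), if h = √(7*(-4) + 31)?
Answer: -18483 + 7*√3 ≈ -18471.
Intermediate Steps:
h = √3 (h = √(-28 + 31) = √3 ≈ 1.7320)
-18419 - (64 - 7*h) = -18419 - (64 - 7*√3) = -18419 + (-64 + 7*√3) = -18483 + 7*√3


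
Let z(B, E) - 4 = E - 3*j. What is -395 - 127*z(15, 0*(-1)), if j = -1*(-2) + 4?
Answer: 1383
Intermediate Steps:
j = 6 (j = 2 + 4 = 6)
z(B, E) = -14 + E (z(B, E) = 4 + (E - 3*6) = 4 + (E - 18) = 4 + (-18 + E) = -14 + E)
-395 - 127*z(15, 0*(-1)) = -395 - 127*(-14 + 0*(-1)) = -395 - 127*(-14 + 0) = -395 - 127*(-14) = -395 + 1778 = 1383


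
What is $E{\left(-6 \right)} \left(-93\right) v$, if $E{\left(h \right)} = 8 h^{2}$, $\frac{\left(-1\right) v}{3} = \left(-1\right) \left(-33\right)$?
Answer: $2651616$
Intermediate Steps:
$v = -99$ ($v = - 3 \left(\left(-1\right) \left(-33\right)\right) = \left(-3\right) 33 = -99$)
$E{\left(-6 \right)} \left(-93\right) v = 8 \left(-6\right)^{2} \left(-93\right) \left(-99\right) = 8 \cdot 36 \left(-93\right) \left(-99\right) = 288 \left(-93\right) \left(-99\right) = \left(-26784\right) \left(-99\right) = 2651616$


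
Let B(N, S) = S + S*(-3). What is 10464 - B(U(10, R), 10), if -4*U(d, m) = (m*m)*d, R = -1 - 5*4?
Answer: 10484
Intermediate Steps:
R = -21 (R = -1 - 20 = -21)
U(d, m) = -d*m**2/4 (U(d, m) = -m*m*d/4 = -m**2*d/4 = -d*m**2/4)
B(N, S) = -2*S (B(N, S) = S - 3*S = -2*S)
10464 - B(U(10, R), 10) = 10464 - (-2)*10 = 10464 - 1*(-20) = 10464 + 20 = 10484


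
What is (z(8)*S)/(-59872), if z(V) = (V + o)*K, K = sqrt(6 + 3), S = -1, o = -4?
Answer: 3/14968 ≈ 0.00020043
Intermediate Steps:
K = 3 (K = sqrt(9) = 3)
z(V) = -12 + 3*V (z(V) = (V - 4)*3 = (-4 + V)*3 = -12 + 3*V)
(z(8)*S)/(-59872) = ((-12 + 3*8)*(-1))/(-59872) = ((-12 + 24)*(-1))*(-1/59872) = (12*(-1))*(-1/59872) = -12*(-1/59872) = 3/14968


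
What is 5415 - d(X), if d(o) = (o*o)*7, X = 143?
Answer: -137728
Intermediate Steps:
d(o) = 7*o² (d(o) = o²*7 = 7*o²)
5415 - d(X) = 5415 - 7*143² = 5415 - 7*20449 = 5415 - 1*143143 = 5415 - 143143 = -137728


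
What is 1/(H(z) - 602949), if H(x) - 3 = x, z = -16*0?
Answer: -1/602946 ≈ -1.6585e-6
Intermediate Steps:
z = 0
H(x) = 3 + x
1/(H(z) - 602949) = 1/((3 + 0) - 602949) = 1/(3 - 602949) = 1/(-602946) = -1/602946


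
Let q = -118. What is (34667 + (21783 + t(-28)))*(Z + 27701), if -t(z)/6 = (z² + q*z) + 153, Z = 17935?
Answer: 1414898544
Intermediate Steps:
t(z) = -918 - 6*z² + 708*z (t(z) = -6*((z² - 118*z) + 153) = -6*(153 + z² - 118*z) = -918 - 6*z² + 708*z)
(34667 + (21783 + t(-28)))*(Z + 27701) = (34667 + (21783 + (-918 - 6*(-28)² + 708*(-28))))*(17935 + 27701) = (34667 + (21783 + (-918 - 6*784 - 19824)))*45636 = (34667 + (21783 + (-918 - 4704 - 19824)))*45636 = (34667 + (21783 - 25446))*45636 = (34667 - 3663)*45636 = 31004*45636 = 1414898544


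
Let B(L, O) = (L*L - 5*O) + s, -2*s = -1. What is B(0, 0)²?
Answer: ¼ ≈ 0.25000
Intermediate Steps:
s = ½ (s = -½*(-1) = ½ ≈ 0.50000)
B(L, O) = ½ + L² - 5*O (B(L, O) = (L*L - 5*O) + ½ = (L² - 5*O) + ½ = ½ + L² - 5*O)
B(0, 0)² = (½ + 0² - 5*0)² = (½ + 0 + 0)² = (½)² = ¼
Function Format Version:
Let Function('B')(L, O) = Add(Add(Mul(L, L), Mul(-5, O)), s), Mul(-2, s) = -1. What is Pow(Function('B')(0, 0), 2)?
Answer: Rational(1, 4) ≈ 0.25000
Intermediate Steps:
s = Rational(1, 2) (s = Mul(Rational(-1, 2), -1) = Rational(1, 2) ≈ 0.50000)
Function('B')(L, O) = Add(Rational(1, 2), Pow(L, 2), Mul(-5, O)) (Function('B')(L, O) = Add(Add(Mul(L, L), Mul(-5, O)), Rational(1, 2)) = Add(Add(Pow(L, 2), Mul(-5, O)), Rational(1, 2)) = Add(Rational(1, 2), Pow(L, 2), Mul(-5, O)))
Pow(Function('B')(0, 0), 2) = Pow(Add(Rational(1, 2), Pow(0, 2), Mul(-5, 0)), 2) = Pow(Add(Rational(1, 2), 0, 0), 2) = Pow(Rational(1, 2), 2) = Rational(1, 4)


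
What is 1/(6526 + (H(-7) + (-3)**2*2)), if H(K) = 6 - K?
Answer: 1/6557 ≈ 0.00015251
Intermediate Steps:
1/(6526 + (H(-7) + (-3)**2*2)) = 1/(6526 + ((6 - 1*(-7)) + (-3)**2*2)) = 1/(6526 + ((6 + 7) + 9*2)) = 1/(6526 + (13 + 18)) = 1/(6526 + 31) = 1/6557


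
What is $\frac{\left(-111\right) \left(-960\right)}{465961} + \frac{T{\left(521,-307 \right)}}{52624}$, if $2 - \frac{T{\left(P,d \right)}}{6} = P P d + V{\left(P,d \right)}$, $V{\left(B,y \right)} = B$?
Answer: $\frac{29122751360541}{3065091458} \approx 9501.4$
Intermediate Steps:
$T{\left(P,d \right)} = 12 - 6 P - 6 d P^{2}$ ($T{\left(P,d \right)} = 12 - 6 \left(P P d + P\right) = 12 - 6 \left(P^{2} d + P\right) = 12 - 6 \left(d P^{2} + P\right) = 12 - 6 \left(P + d P^{2}\right) = 12 - \left(6 P + 6 d P^{2}\right) = 12 - 6 P - 6 d P^{2}$)
$\frac{\left(-111\right) \left(-960\right)}{465961} + \frac{T{\left(521,-307 \right)}}{52624} = \frac{\left(-111\right) \left(-960\right)}{465961} + \frac{12 - 3126 - - 1842 \cdot 521^{2}}{52624} = 106560 \cdot \frac{1}{465961} + \left(12 - 3126 - \left(-1842\right) 271441\right) \frac{1}{52624} = \frac{106560}{465961} + \left(12 - 3126 + 499994322\right) \frac{1}{52624} = \frac{106560}{465961} + 499991208 \cdot \frac{1}{52624} = \frac{106560}{465961} + \frac{62498901}{6578} = \frac{29122751360541}{3065091458}$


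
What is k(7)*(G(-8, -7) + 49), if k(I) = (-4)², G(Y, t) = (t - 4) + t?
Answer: 496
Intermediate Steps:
G(Y, t) = -4 + 2*t (G(Y, t) = (-4 + t) + t = -4 + 2*t)
k(I) = 16
k(7)*(G(-8, -7) + 49) = 16*((-4 + 2*(-7)) + 49) = 16*((-4 - 14) + 49) = 16*(-18 + 49) = 16*31 = 496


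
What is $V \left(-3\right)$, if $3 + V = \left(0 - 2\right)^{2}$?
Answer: $-3$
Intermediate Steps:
$V = 1$ ($V = -3 + \left(0 - 2\right)^{2} = -3 + \left(-2\right)^{2} = -3 + 4 = 1$)
$V \left(-3\right) = 1 \left(-3\right) = -3$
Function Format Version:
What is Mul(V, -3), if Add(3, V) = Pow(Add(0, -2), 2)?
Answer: -3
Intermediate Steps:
V = 1 (V = Add(-3, Pow(Add(0, -2), 2)) = Add(-3, Pow(-2, 2)) = Add(-3, 4) = 1)
Mul(V, -3) = Mul(1, -3) = -3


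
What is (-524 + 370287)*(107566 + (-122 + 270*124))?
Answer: 52108481012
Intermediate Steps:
(-524 + 370287)*(107566 + (-122 + 270*124)) = 369763*(107566 + (-122 + 33480)) = 369763*(107566 + 33358) = 369763*140924 = 52108481012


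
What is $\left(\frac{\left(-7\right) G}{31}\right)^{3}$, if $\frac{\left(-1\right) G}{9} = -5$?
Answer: $- \frac{31255875}{29791} \approx -1049.2$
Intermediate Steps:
$G = 45$ ($G = \left(-9\right) \left(-5\right) = 45$)
$\left(\frac{\left(-7\right) G}{31}\right)^{3} = \left(\frac{\left(-7\right) 45}{31}\right)^{3} = \left(\left(-315\right) \frac{1}{31}\right)^{3} = \left(- \frac{315}{31}\right)^{3} = - \frac{31255875}{29791}$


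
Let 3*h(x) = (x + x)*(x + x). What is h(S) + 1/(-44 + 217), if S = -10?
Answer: 69203/519 ≈ 133.34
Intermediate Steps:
h(x) = 4*x²/3 (h(x) = ((x + x)*(x + x))/3 = ((2*x)*(2*x))/3 = (4*x²)/3 = 4*x²/3)
h(S) + 1/(-44 + 217) = (4/3)*(-10)² + 1/(-44 + 217) = (4/3)*100 + 1/173 = 400/3 + 1/173 = 69203/519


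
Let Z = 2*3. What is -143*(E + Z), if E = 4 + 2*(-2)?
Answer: -858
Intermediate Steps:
Z = 6
E = 0 (E = 4 - 4 = 0)
-143*(E + Z) = -143*(0 + 6) = -143*6 = -858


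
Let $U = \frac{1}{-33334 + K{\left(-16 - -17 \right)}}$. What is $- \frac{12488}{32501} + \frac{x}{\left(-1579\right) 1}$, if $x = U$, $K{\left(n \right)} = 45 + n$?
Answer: $- \frac{93770160925}{244044214536} \approx -0.38423$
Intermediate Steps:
$U = - \frac{1}{33288}$ ($U = \frac{1}{-33334 + \left(45 - -1\right)} = \frac{1}{-33334 + \left(45 + \left(-16 + 17\right)\right)} = \frac{1}{-33334 + \left(45 + 1\right)} = \frac{1}{-33334 + 46} = \frac{1}{-33288} = - \frac{1}{33288} \approx -3.0041 \cdot 10^{-5}$)
$x = - \frac{1}{33288} \approx -3.0041 \cdot 10^{-5}$
$- \frac{12488}{32501} + \frac{x}{\left(-1579\right) 1} = - \frac{12488}{32501} - \frac{1}{33288 \left(\left(-1579\right) 1\right)} = \left(-12488\right) \frac{1}{32501} - \frac{1}{33288 \left(-1579\right)} = - \frac{1784}{4643} - - \frac{1}{52561752} = - \frac{1784}{4643} + \frac{1}{52561752} = - \frac{93770160925}{244044214536}$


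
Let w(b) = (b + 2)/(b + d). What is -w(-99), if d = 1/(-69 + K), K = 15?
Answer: -5238/5347 ≈ -0.97961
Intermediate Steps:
d = -1/54 (d = 1/(-69 + 15) = 1/(-54) = -1/54 ≈ -0.018519)
w(b) = (2 + b)/(-1/54 + b) (w(b) = (b + 2)/(b - 1/54) = (2 + b)/(-1/54 + b))
-w(-99) = -54*(2 - 99)/(-1 + 54*(-99)) = -54*(-97)/(-1 - 5346) = -54*(-97)/(-5347) = -54*(-1)*(-97)/5347 = -1*5238/5347 = -5238/5347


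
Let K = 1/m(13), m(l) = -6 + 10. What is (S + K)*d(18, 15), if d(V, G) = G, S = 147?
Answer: 8835/4 ≈ 2208.8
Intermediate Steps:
m(l) = 4
K = 1/4 ≈ 0.25000
(S + K)*d(18, 15) = (147 + 1/4)*15 = (589/4)*15 = 8835/4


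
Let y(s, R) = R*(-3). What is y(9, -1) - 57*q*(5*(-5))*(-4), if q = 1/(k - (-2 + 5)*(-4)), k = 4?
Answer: -1413/4 ≈ -353.25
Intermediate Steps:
y(s, R) = -3*R
q = 1/16 (q = 1/(4 - (-2 + 5)*(-4)) = 1/(4 - 3*(-4)) = 1/(4 - 1*(-12)) = 1/(4 + 12) = 1/16 ≈ 0.062500)
y(9, -1) - 57*q*(5*(-5))*(-4) = -3*(-1) - 57*(5*(-5))*(-4)/16 = 3 - 57*(-25*(-4))/16 = 3 - 57*100/16 = 3 - 57*25/4 = 3 - 1425/4 = -1413/4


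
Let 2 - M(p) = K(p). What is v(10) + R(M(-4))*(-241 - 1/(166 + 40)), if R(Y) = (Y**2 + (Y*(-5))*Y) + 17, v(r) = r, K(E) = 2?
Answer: -841939/206 ≈ -4087.1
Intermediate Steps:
M(p) = 0 (M(p) = 2 - 1*2 = 2 - 2 = 0)
R(Y) = 17 - 4*Y**2 (R(Y) = (Y**2 + (-5*Y)*Y) + 17 = (Y**2 - 5*Y**2) + 17 = -4*Y**2 + 17 = 17 - 4*Y**2)
v(10) + R(M(-4))*(-241 - 1/(166 + 40)) = 10 + (17 - 4*0**2)*(-241 - 1/(166 + 40)) = 10 + (17 - 4*0)*(-241 - 1/206) = 10 + (17 + 0)*(-241 - 1*1/206) = 10 + 17*(-241 - 1/206) = 10 + 17*(-49647/206) = 10 - 843999/206 = -841939/206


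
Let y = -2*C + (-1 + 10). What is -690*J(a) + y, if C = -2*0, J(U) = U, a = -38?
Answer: 26229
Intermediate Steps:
C = 0
y = 9 (y = -2*0 + (-1 + 10) = 0 + 9 = 9)
-690*J(a) + y = -690*(-38) + 9 = 26220 + 9 = 26229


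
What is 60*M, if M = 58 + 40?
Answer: 5880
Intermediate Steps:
M = 98
60*M = 60*98 = 5880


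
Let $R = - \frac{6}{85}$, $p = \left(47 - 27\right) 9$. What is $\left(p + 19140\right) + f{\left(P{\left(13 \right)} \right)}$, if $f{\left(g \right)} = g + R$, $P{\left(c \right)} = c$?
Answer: $\frac{1643299}{85} \approx 19333.0$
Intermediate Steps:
$p = 180$ ($p = 20 \cdot 9 = 180$)
$R = - \frac{6}{85}$ ($R = \left(-6\right) \frac{1}{85} = - \frac{6}{85} \approx -0.070588$)
$f{\left(g \right)} = - \frac{6}{85} + g$ ($f{\left(g \right)} = g - \frac{6}{85} = - \frac{6}{85} + g$)
$\left(p + 19140\right) + f{\left(P{\left(13 \right)} \right)} = \left(180 + 19140\right) + \left(- \frac{6}{85} + 13\right) = 19320 + \frac{1099}{85} = \frac{1643299}{85}$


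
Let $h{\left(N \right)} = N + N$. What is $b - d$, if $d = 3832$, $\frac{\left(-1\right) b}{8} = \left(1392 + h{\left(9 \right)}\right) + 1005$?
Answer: $-23152$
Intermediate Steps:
$h{\left(N \right)} = 2 N$
$b = -19320$ ($b = - 8 \left(\left(1392 + 2 \cdot 9\right) + 1005\right) = - 8 \left(\left(1392 + 18\right) + 1005\right) = - 8 \left(1410 + 1005\right) = \left(-8\right) 2415 = -19320$)
$b - d = -19320 - 3832 = -23152$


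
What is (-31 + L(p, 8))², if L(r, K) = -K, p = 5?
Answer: 1521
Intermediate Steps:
(-31 + L(p, 8))² = (-31 - 1*8)² = (-31 - 8)² = (-39)² = 1521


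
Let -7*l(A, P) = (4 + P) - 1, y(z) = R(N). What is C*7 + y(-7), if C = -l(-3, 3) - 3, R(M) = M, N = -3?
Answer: -18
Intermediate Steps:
y(z) = -3
l(A, P) = -3/7 - P/7 (l(A, P) = -((4 + P) - 1)/7 = -(3 + P)/7 = -3/7 - P/7)
C = -15/7 (C = -(-3/7 - 1/7*3) - 3 = -(-3/7 - 3/7) - 3 = -1*(-6/7) - 3 = 6/7 - 3 = -15/7 ≈ -2.1429)
C*7 + y(-7) = -15/7*7 - 3 = -15 - 3 = -18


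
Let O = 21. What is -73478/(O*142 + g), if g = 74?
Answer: -36739/1528 ≈ -24.044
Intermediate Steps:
-73478/(O*142 + g) = -73478/(21*142 + 74) = -73478/(2982 + 74) = -73478/3056 = -73478*1/3056 = -36739/1528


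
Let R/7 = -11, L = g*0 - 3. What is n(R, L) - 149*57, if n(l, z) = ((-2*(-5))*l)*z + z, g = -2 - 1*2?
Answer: -6186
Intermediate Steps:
g = -4 (g = -2 - 2 = -4)
L = -3 (L = -4*0 - 3 = 0 - 3 = -3)
R = -77 (R = 7*(-11) = -77)
n(l, z) = z + 10*l*z (n(l, z) = (10*l)*z + z = 10*l*z + z = z + 10*l*z)
n(R, L) - 149*57 = -3*(1 + 10*(-77)) - 149*57 = -3*(1 - 770) - 8493 = -3*(-769) - 8493 = 2307 - 8493 = -6186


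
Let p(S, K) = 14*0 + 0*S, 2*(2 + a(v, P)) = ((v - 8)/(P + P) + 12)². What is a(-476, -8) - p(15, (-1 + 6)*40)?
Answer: 28497/32 ≈ 890.53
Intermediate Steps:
a(v, P) = -2 + (12 + (-8 + v)/(2*P))²/2 (a(v, P) = -2 + ((v - 8)/(P + P) + 12)²/2 = -2 + ((-8 + v)/((2*P)) + 12)²/2 = -2 + ((-8 + v)*(1/(2*P)) + 12)²/2 = -2 + ((-8 + v)/(2*P) + 12)²/2 = -2 + (12 + (-8 + v)/(2*P))²/2)
p(S, K) = 0 (p(S, K) = 0 + 0 = 0)
a(-476, -8) - p(15, (-1 + 6)*40) = (-2 + (⅛)*(-8 - 476 + 24*(-8))²/(-8)²) - 1*0 = (-2 + (⅛)*(1/64)*(-8 - 476 - 192)²) + 0 = (-2 + (⅛)*(1/64)*(-676)²) + 0 = (-2 + (⅛)*(1/64)*456976) + 0 = (-2 + 28561/32) + 0 = 28497/32 + 0 = 28497/32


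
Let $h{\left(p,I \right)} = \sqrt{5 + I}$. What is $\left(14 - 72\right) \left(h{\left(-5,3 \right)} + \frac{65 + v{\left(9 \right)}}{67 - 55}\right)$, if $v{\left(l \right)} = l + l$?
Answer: $- \frac{2407}{6} - 116 \sqrt{2} \approx -565.22$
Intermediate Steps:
$v{\left(l \right)} = 2 l$
$\left(14 - 72\right) \left(h{\left(-5,3 \right)} + \frac{65 + v{\left(9 \right)}}{67 - 55}\right) = \left(14 - 72\right) \left(\sqrt{5 + 3} + \frac{65 + 2 \cdot 9}{67 - 55}\right) = \left(14 - 72\right) \left(\sqrt{8} + \frac{65 + 18}{12}\right) = - 58 \left(2 \sqrt{2} + 83 \cdot \frac{1}{12}\right) = - 58 \left(2 \sqrt{2} + \frac{83}{12}\right) = - 58 \left(\frac{83}{12} + 2 \sqrt{2}\right) = - \frac{2407}{6} - 116 \sqrt{2}$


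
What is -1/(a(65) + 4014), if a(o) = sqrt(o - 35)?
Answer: -669/2685361 + sqrt(30)/16112166 ≈ -0.00024879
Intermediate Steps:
a(o) = sqrt(-35 + o)
-1/(a(65) + 4014) = -1/(sqrt(-35 + 65) + 4014) = -1/(sqrt(30) + 4014) = -1/(4014 + sqrt(30))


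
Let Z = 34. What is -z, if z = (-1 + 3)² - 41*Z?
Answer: 1390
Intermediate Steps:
z = -1390 (z = (-1 + 3)² - 41*34 = 2² - 1394 = 4 - 1394 = -1390)
-z = -1*(-1390) = 1390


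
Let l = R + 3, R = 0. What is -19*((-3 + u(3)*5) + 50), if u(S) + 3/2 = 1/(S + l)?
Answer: -2299/3 ≈ -766.33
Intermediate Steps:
l = 3 (l = 0 + 3 = 3)
u(S) = -3/2 + 1/(3 + S) (u(S) = -3/2 + 1/(S + 3) = -3/2 + 1/(3 + S))
-19*((-3 + u(3)*5) + 50) = -19*((-3 + ((-7 - 3*3)/(2*(3 + 3)))*5) + 50) = -19*((-3 + ((½)*(-7 - 9)/6)*5) + 50) = -19*((-3 + ((½)*(⅙)*(-16))*5) + 50) = -19*((-3 - 4/3*5) + 50) = -19*((-3 - 20/3) + 50) = -19*(-29/3 + 50) = -19*121/3 = -2299/3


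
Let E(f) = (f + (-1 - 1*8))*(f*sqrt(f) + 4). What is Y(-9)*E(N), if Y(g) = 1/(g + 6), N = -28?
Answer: 148/3 - 2072*I*sqrt(7)/3 ≈ 49.333 - 1827.3*I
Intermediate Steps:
Y(g) = 1/(6 + g)
E(f) = (-9 + f)*(4 + f**(3/2)) (E(f) = (f + (-1 - 8))*(f**(3/2) + 4) = (f - 9)*(4 + f**(3/2)) = (-9 + f)*(4 + f**(3/2)))
Y(-9)*E(N) = (-36 + (-28)**(5/2) - (-504)*I*sqrt(7) + 4*(-28))/(6 - 9) = (-36 + 1568*I*sqrt(7) - (-504)*I*sqrt(7) - 112)/(-3) = -(-36 + 1568*I*sqrt(7) + 504*I*sqrt(7) - 112)/3 = -(-148 + 2072*I*sqrt(7))/3 = 148/3 - 2072*I*sqrt(7)/3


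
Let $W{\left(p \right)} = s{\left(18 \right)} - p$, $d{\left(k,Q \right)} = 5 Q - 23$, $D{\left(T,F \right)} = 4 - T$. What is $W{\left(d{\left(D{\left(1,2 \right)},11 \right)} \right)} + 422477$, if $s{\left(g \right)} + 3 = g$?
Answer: $422460$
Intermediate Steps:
$s{\left(g \right)} = -3 + g$
$d{\left(k,Q \right)} = -23 + 5 Q$
$W{\left(p \right)} = 15 - p$ ($W{\left(p \right)} = \left(-3 + 18\right) - p = 15 - p$)
$W{\left(d{\left(D{\left(1,2 \right)},11 \right)} \right)} + 422477 = \left(15 - \left(-23 + 5 \cdot 11\right)\right) + 422477 = \left(15 - \left(-23 + 55\right)\right) + 422477 = \left(15 - 32\right) + 422477 = -17 + 422477 = 422460$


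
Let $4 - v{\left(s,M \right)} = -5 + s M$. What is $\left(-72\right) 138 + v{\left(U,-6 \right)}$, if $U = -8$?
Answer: $-9975$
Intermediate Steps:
$v{\left(s,M \right)} = 9 - M s$ ($v{\left(s,M \right)} = 4 - \left(-5 + s M\right) = 4 - \left(-5 + M s\right) = 9 - M s$)
$\left(-72\right) 138 + v{\left(U,-6 \right)} = \left(-72\right) 138 + \left(9 - \left(-6\right) \left(-8\right)\right) = -9936 + \left(9 - 48\right) = -9936 - 39 = -9975$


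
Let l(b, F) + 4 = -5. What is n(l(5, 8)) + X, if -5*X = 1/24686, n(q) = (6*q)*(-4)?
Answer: 26660879/123430 ≈ 216.00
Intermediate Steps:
l(b, F) = -9 (l(b, F) = -4 - 5 = -9)
n(q) = -24*q
X = -1/123430 (X = -⅕/24686 = -⅕*1/24686 = -1/123430 ≈ -8.1018e-6)
n(l(5, 8)) + X = -24*(-9) - 1/123430 = 216 - 1/123430 = 26660879/123430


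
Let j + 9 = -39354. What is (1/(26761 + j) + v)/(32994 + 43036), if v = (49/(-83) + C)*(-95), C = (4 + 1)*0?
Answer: 58662227/79524794980 ≈ 0.00073766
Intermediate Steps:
j = -39363 (j = -9 - 39354 = -39363)
C = 0 (C = 5*0 = 0)
v = 4655/83 (v = (49/(-83) + 0)*(-95) = (49*(-1/83) + 0)*(-95) = (-49/83 + 0)*(-95) = -49/83*(-95) = 4655/83 ≈ 56.084)
(1/(26761 + j) + v)/(32994 + 43036) = (1/(26761 - 39363) + 4655/83)/(32994 + 43036) = (1/(-12602) + 4655/83)/76030 = (-1/12602 + 4655/83)*(1/76030) = (58662227/1045966)*(1/76030) = 58662227/79524794980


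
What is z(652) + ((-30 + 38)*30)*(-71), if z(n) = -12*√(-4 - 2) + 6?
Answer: -17034 - 12*I*√6 ≈ -17034.0 - 29.394*I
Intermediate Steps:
z(n) = 6 - 12*I*√6 (z(n) = -12*I*√6 + 6 = 6 - 12*I*√6)
z(652) + ((-30 + 38)*30)*(-71) = (6 - 12*I*√6) + ((-30 + 38)*30)*(-71) = (6 - 12*I*√6) + (8*30)*(-71) = (6 - 12*I*√6) + 240*(-71) = (6 - 12*I*√6) - 17040 = -17034 - 12*I*√6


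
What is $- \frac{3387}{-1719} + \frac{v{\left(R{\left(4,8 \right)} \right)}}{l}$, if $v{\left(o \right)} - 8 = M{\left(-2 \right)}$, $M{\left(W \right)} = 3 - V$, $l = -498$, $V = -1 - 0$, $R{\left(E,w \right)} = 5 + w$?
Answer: $\frac{92561}{47559} \approx 1.9462$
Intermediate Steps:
$V = -1$ ($V = -1 + 0 = -1$)
$M{\left(W \right)} = 4$ ($M{\left(W \right)} = 3 - -1 = 3 + 1 = 4$)
$v{\left(o \right)} = 12$ ($v{\left(o \right)} = 8 + 4 = 12$)
$- \frac{3387}{-1719} + \frac{v{\left(R{\left(4,8 \right)} \right)}}{l} = - \frac{3387}{-1719} + \frac{12}{-498} = \left(-3387\right) \left(- \frac{1}{1719}\right) + 12 \left(- \frac{1}{498}\right) = \frac{1129}{573} - \frac{2}{83} = \frac{92561}{47559}$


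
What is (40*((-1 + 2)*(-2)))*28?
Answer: -2240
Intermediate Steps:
(40*((-1 + 2)*(-2)))*28 = (40*(1*(-2)))*28 = (40*(-2))*28 = -80*28 = -2240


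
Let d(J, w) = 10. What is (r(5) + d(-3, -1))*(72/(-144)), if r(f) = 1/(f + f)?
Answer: -101/20 ≈ -5.0500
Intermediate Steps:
r(f) = 1/(2*f)
(r(5) + d(-3, -1))*(72/(-144)) = ((½)/5 + 10)*(72/(-144)) = ((½)*(⅕) + 10)*(72*(-1/144)) = (⅒ + 10)*(-½) = (101/10)*(-½) = -101/20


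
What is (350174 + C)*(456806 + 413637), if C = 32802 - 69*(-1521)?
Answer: 424710900775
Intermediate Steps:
C = 137751 (C = 32802 - 1*(-104949) = 32802 + 104949 = 137751)
(350174 + C)*(456806 + 413637) = (350174 + 137751)*(456806 + 413637) = 487925*870443 = 424710900775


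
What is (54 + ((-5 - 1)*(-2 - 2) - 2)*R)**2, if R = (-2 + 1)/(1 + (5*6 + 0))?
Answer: 2729104/961 ≈ 2839.9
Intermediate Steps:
R = -1/31 (R = -1/(1 + (30 + 0)) = -1/(1 + 30) = -1/31 ≈ -0.032258)
(54 + ((-5 - 1)*(-2 - 2) - 2)*R)**2 = (54 + ((-5 - 1)*(-2 - 2) - 2)*(-1/31))**2 = (54 + (-6*(-4) - 2)*(-1/31))**2 = (54 + (24 - 2)*(-1/31))**2 = (54 + 22*(-1/31))**2 = (54 - 22/31)**2 = (1652/31)**2 = 2729104/961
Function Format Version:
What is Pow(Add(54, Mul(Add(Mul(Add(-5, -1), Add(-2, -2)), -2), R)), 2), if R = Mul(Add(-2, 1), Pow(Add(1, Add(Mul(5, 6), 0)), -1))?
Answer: Rational(2729104, 961) ≈ 2839.9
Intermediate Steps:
R = Rational(-1, 31) (R = Mul(-1, Pow(Add(1, Add(30, 0)), -1)) = Mul(-1, Pow(Add(1, 30), -1)) = Mul(-1, Pow(31, -1)) = Mul(-1, Rational(1, 31)) = Rational(-1, 31) ≈ -0.032258)
Pow(Add(54, Mul(Add(Mul(Add(-5, -1), Add(-2, -2)), -2), R)), 2) = Pow(Add(54, Mul(Add(Mul(Add(-5, -1), Add(-2, -2)), -2), Rational(-1, 31))), 2) = Pow(Add(54, Mul(Add(Mul(-6, -4), -2), Rational(-1, 31))), 2) = Pow(Add(54, Mul(Add(24, -2), Rational(-1, 31))), 2) = Pow(Add(54, Mul(22, Rational(-1, 31))), 2) = Pow(Add(54, Rational(-22, 31)), 2) = Pow(Rational(1652, 31), 2) = Rational(2729104, 961)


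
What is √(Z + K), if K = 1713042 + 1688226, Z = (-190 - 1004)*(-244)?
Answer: 2*√923151 ≈ 1921.6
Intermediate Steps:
Z = 291336 (Z = -1194*(-244) = 291336)
K = 3401268
√(Z + K) = √(291336 + 3401268) = √3692604 = 2*√923151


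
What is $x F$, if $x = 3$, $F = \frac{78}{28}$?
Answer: $\frac{117}{14} \approx 8.3571$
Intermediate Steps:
$F = \frac{39}{14}$ ($F = 78 \cdot \frac{1}{28} = \frac{39}{14} \approx 2.7857$)
$x F = 3 \cdot \frac{39}{14} = \frac{117}{14}$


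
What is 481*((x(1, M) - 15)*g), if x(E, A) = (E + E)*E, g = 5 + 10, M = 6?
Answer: -93795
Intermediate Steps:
g = 15
x(E, A) = 2*E² (x(E, A) = (2*E)*E = 2*E²)
481*((x(1, M) - 15)*g) = 481*((2*1² - 15)*15) = 481*((2*1 - 15)*15) = 481*((2 - 15)*15) = 481*(-13*15) = 481*(-195) = -93795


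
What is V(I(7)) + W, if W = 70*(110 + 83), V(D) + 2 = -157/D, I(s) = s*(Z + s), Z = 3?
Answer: 945403/70 ≈ 13506.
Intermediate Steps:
I(s) = s*(3 + s)
V(D) = -2 - 157/D
W = 13510 (W = 70*193 = 13510)
V(I(7)) + W = (-2 - 157*1/(7*(3 + 7))) + 13510 = (-2 - 157/(7*10)) + 13510 = (-2 - 157/70) + 13510 = -297/70 + 13510 = 945403/70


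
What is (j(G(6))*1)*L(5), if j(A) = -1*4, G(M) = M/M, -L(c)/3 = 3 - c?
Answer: -24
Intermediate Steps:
L(c) = -9 + 3*c (L(c) = -3*(3 - c) = -9 + 3*c)
G(M) = 1
j(A) = -4
(j(G(6))*1)*L(5) = (-4*1)*(-9 + 3*5) = -4*(-9 + 15) = -4*6 = -24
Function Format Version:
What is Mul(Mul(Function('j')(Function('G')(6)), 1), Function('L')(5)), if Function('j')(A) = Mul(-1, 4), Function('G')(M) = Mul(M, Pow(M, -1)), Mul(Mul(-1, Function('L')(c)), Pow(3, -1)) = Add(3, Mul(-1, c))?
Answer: -24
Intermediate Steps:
Function('L')(c) = Add(-9, Mul(3, c)) (Function('L')(c) = Mul(-3, Add(3, Mul(-1, c))) = Add(-9, Mul(3, c)))
Function('G')(M) = 1
Function('j')(A) = -4
Mul(Mul(Function('j')(Function('G')(6)), 1), Function('L')(5)) = Mul(Mul(-4, 1), Add(-9, Mul(3, 5))) = Mul(-4, Add(-9, 15)) = Mul(-4, 6) = -24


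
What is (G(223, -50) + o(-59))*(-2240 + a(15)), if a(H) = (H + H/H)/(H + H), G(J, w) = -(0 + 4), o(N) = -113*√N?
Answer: 134368/15 + 3795896*I*√59/15 ≈ 8957.9 + 1.9438e+6*I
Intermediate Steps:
G(J, w) = -4 (G(J, w) = -1*4 = -4)
a(H) = (1 + H)/(2*H) (a(H) = (H + 1)/((2*H)) = (1 + H)*(1/(2*H)) = (1 + H)/(2*H))
(G(223, -50) + o(-59))*(-2240 + a(15)) = (-4 - 113*I*√59)*(-2240 + (½)*(1 + 15)/15) = (-4 - 113*I*√59)*(-2240 + (½)*(1/15)*16) = (-4 - 113*I*√59)*(-2240 + 8/15) = (-4 - 113*I*√59)*(-33592/15) = 134368/15 + 3795896*I*√59/15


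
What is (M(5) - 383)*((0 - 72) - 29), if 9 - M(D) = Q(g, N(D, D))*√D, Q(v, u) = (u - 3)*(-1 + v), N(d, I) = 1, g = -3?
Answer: 37774 + 808*√5 ≈ 39581.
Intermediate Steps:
Q(v, u) = (-1 + v)*(-3 + u) (Q(v, u) = (-3 + u)*(-1 + v) = (-1 + v)*(-3 + u))
M(D) = 9 - 8*√D (M(D) = 9 - (3 - 1*1 - 3*(-3) + 1*(-3))*√D = 9 - (3 - 1 + 9 - 3)*√D = 9 - 8*√D)
(M(5) - 383)*((0 - 72) - 29) = ((9 - 8*√5) - 383)*((0 - 72) - 29) = (-374 - 8*√5)*(-72 - 29) = (-374 - 8*√5)*(-101) = 37774 + 808*√5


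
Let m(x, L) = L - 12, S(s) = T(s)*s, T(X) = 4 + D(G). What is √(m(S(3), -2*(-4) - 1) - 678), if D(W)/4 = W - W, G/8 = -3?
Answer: I*√683 ≈ 26.134*I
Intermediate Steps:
G = -24 (G = 8*(-3) = -24)
D(W) = 0 (D(W) = 4*(W - W) = 4*0 = 0)
T(X) = 4 (T(X) = 4 + 0 = 4)
S(s) = 4*s
m(x, L) = -12 + L
√(m(S(3), -2*(-4) - 1) - 678) = √((-12 + (-2*(-4) - 1)) - 678) = √((-12 + (8 - 1)) - 678) = √((-12 + 7) - 678) = √(-5 - 678) = √(-683) = I*√683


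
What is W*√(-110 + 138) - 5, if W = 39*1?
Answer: -5 + 78*√7 ≈ 201.37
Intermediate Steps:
W = 39
W*√(-110 + 138) - 5 = 39*√(-110 + 138) - 5 = 39*√28 - 5 = 39*(2*√7) - 5 = 78*√7 - 5 = -5 + 78*√7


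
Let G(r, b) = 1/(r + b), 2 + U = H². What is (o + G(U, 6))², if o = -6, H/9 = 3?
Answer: 19333609/537289 ≈ 35.984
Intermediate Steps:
H = 27 (H = 9*3 = 27)
U = 727 (U = -2 + 27² = -2 + 729 = 727)
G(r, b) = 1/(b + r)
(o + G(U, 6))² = (-6 + 1/(6 + 727))² = (-6 + 1/733)² = (-4397/733)² = 19333609/537289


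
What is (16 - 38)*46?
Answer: -1012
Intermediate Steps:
(16 - 38)*46 = -22*46 = -1012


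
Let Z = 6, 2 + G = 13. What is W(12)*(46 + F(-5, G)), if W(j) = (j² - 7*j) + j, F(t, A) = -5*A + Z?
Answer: -216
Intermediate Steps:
G = 11 (G = -2 + 13 = 11)
F(t, A) = 6 - 5*A (F(t, A) = -5*A + 6 = 6 - 5*A)
W(j) = j² - 6*j
W(12)*(46 + F(-5, G)) = (12*(-6 + 12))*(46 + (6 - 5*11)) = (12*6)*(46 + (6 - 55)) = 72*(46 - 49) = 72*(-3) = -216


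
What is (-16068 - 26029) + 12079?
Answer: -30018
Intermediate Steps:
(-16068 - 26029) + 12079 = -42097 + 12079 = -30018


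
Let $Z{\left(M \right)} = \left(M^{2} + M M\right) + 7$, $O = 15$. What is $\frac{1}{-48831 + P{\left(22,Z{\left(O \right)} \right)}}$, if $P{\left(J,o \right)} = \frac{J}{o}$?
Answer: $- \frac{457}{22315745} \approx -2.0479 \cdot 10^{-5}$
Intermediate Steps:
$Z{\left(M \right)} = 7 + 2 M^{2}$ ($Z{\left(M \right)} = \left(M^{2} + M^{2}\right) + 7 = 2 M^{2} + 7 = 7 + 2 M^{2}$)
$\frac{1}{-48831 + P{\left(22,Z{\left(O \right)} \right)}} = \frac{1}{-48831 + \frac{22}{7 + 2 \cdot 15^{2}}} = \frac{1}{-48831 + \frac{22}{7 + 2 \cdot 225}} = \frac{1}{-48831 + \frac{22}{7 + 450}} = \frac{1}{-48831 + \frac{22}{457}} = \frac{1}{- \frac{22315745}{457}} = - \frac{457}{22315745}$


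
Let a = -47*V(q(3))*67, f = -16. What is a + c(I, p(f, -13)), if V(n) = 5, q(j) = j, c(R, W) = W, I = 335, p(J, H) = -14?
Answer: -15759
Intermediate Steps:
a = -15745 (a = -47*5*67 = -235*67 = -15745)
a + c(I, p(f, -13)) = -15745 - 14 = -15759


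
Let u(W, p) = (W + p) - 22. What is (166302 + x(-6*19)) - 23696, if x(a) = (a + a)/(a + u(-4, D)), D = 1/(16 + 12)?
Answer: 558879298/3919 ≈ 1.4261e+5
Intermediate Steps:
D = 1/28 ≈ 0.035714
u(W, p) = -22 + W + p
x(a) = 2*a/(-727/28 + a) (x(a) = (a + a)/(a + (-22 - 4 + 1/28)) = (2*a)/(a - 727/28) = (2*a)/(-727/28 + a) = 2*a/(-727/28 + a))
(166302 + x(-6*19)) - 23696 = (166302 + 56*(-6*19)/(-727 + 28*(-6*19))) - 23696 = (166302 + 56*(-114)/(-727 + 28*(-114))) - 23696 = (166302 + 56*(-114)/(-727 - 3192)) - 23696 = (166302 + 56*(-114)/(-3919)) - 23696 = (166302 + 56*(-114)*(-1/3919)) - 23696 = (166302 + 6384/3919) - 23696 = 651743922/3919 - 23696 = 558879298/3919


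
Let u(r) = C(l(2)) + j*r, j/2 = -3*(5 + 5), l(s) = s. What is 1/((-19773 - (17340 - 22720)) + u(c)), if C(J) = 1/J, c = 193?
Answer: -2/51945 ≈ -3.8502e-5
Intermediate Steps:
j = -60 (j = 2*(-3*(5 + 5)) = 2*(-3*10) = 2*(-30) = -60)
C(J) = 1/J
u(r) = 1/2 - 60*r
1/((-19773 - (17340 - 22720)) + u(c)) = 1/((-19773 - (17340 - 22720)) + (1/2 - 60*193)) = 1/((-19773 - 1*(-5380)) + (1/2 - 11580)) = 1/((-19773 + 5380) - 23159/2) = 1/(-14393 - 23159/2) = 1/(-51945/2) = -2/51945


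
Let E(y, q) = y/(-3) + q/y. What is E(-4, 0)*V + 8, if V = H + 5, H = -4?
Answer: 28/3 ≈ 9.3333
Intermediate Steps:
E(y, q) = -y/3 + q/y (E(y, q) = y*(-⅓) + q/y = -y/3 + q/y)
V = 1 (V = -4 + 5 = 1)
E(-4, 0)*V + 8 = (-⅓*(-4) + 0/(-4))*1 + 8 = (4/3 + 0*(-¼))*1 + 8 = (4/3 + 0)*1 + 8 = (4/3)*1 + 8 = 4/3 + 8 = 28/3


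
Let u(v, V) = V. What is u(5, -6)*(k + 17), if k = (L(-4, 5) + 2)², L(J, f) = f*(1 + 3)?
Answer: -3006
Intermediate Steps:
L(J, f) = 4*f (L(J, f) = f*4 = 4*f)
k = 484 (k = (4*5 + 2)² = (20 + 2)² = 22² = 484)
u(5, -6)*(k + 17) = -6*(484 + 17) = -6*501 = -3006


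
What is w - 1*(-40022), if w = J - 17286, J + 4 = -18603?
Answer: 4129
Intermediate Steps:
J = -18607 (J = -4 - 18603 = -18607)
w = -35893 (w = -18607 - 17286 = -35893)
w - 1*(-40022) = -35893 - 1*(-40022) = -35893 + 40022 = 4129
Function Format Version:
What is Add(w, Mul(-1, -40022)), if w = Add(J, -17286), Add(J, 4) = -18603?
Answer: 4129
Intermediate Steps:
J = -18607 (J = Add(-4, -18603) = -18607)
w = -35893 (w = Add(-18607, -17286) = -35893)
Add(w, Mul(-1, -40022)) = Add(-35893, Mul(-1, -40022)) = Add(-35893, 40022) = 4129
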